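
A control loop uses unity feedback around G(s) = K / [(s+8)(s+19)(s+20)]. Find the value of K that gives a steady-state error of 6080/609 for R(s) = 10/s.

5

System type = 0 (no poles at s=0).
K_p = lim_{s→0} G(s) = K / (8·19·20) = (1/3040)·K.
e_ss = 10/(1 + K_p) = 6080/609 ⇒ 1 + (1/3040)·K = 609/608 ⇒ K = 5.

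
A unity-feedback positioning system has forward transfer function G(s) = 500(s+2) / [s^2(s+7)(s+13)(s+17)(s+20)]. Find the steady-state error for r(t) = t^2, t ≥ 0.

The open loop has two poles at the origin → type 2 system.
K_a = lim_{s→0} s^2·G(s) = 500·2 / (7·13·17·20) = 50/1547.
r(t) = t^2 gives R(s) = 2/s^3.
e_ss = 2/K_a = 2/(50/1547) = 61.88.

61.88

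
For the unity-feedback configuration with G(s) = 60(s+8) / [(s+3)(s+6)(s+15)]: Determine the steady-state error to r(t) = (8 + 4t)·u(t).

infinity

System type = 0 (no poles at s=0). Treating each term separately:
  • 8: e_ss = 8/(1+K_p) with K_p=16/9 → 2.88.
  • 4t: a type-0 system cannot track it, e_ss → ∞.
The unbounded component dominates.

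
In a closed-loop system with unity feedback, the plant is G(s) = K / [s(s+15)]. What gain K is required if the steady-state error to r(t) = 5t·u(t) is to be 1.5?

System type = 1 (one pole at s=0).
K_v = lim_{s→0} s·G(s) = K / (15) = (1/15)·K.
e_ss = 5/K_v = 1.5 ⇒ K_v = 10/3 ⇒ K = (10/3)/(1/15) = 50.

50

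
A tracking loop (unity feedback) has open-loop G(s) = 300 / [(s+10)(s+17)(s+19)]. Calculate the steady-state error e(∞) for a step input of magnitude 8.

G(s) has no factors of s in the denominator, so the system is type 0.
K_p = lim_{s→0} G(s) = 300 / (10·17·19) = 30/323.
e_ss = 8/(1 + K_p) = 8/(353/323) = 2584/353.

2584/353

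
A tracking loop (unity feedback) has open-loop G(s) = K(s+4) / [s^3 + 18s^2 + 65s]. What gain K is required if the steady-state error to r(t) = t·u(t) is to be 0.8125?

20

Factoring s from the denominator leaves a polynomial with constant term 65, so the system is type 1.
K_v = lim_{s→0} s·G(s) = K·4 / 65 = (4/65)·K.
e_ss = 1/K_v = 0.8125 ⇒ K_v = 16/13 ⇒ K = (16/13)/(4/65) = 20.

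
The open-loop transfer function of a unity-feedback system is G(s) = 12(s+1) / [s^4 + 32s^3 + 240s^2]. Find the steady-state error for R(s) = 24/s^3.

Factoring s^2 from the denominator leaves a polynomial with constant term 240, so the system is type 2.
K_a = lim_{s→0} s^2·G(s) = 12·1 / 240 = 0.05.
r(t) = 12t^2 gives R(s) = 24/s^3.
e_ss = 24/K_a = 24/0.05 = 480.

480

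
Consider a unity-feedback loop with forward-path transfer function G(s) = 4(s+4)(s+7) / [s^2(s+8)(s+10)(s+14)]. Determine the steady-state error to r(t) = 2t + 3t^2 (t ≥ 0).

60

The open loop has two poles at the origin → type 2 system. By superposition:
  • 2t: tracked with zero error.
  • 3t^2: e_ss = 6/K_a with K_a=0.1 → 60.
Total e_ss = 60.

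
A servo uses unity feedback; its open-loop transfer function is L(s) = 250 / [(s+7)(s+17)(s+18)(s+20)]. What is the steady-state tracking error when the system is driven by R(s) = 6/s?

L(s) has no factors of s in the denominator, so the system is type 0.
K_p = lim_{s→0} L(s) = 250 / (7·17·18·20) = 25/4284.
e_ss = 6/(1 + K_p) = 6/(4309/4284) = 25704/4309.

25704/4309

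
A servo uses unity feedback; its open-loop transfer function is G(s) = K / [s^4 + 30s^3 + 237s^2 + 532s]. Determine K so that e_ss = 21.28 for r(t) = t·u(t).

The denominator has no term below 532s — 1 pole at s=0, type 1.
K_v = lim_{s→0} s·G(s) = K / 532 = (1/532)·K.
e_ss = 1/K_v = 21.28 ⇒ K_v = 25/532 ⇒ K = (25/532)/(1/532) = 25.

25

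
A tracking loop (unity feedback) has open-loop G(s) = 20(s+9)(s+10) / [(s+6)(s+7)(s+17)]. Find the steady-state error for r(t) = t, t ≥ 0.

infinity

No free integrators in G(s): this is a type 0 system.
For a type-0 system K_v = 0, so e_ss to a ramp input is unbounded.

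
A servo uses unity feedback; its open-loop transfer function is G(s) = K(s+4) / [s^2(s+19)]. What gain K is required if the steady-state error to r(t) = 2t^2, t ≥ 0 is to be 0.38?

50

The open loop has two poles at the origin → type 2 system.
K_a = lim_{s→0} s^2·G(s) = K·4 / (19) = (4/19)·K.
e_ss = 4/K_a = 0.38 ⇒ K_a = 200/19 ⇒ K = (200/19)/(4/19) = 50.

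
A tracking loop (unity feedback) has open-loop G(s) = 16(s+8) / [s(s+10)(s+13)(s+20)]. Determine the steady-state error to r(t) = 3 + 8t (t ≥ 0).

162.5

System type = 1 (one pole at s=0). Treating each term separately:
  • 3: tracked with zero error.
  • 8t: e_ss = 8/K_v with K_v=16/325 → 162.5.
Total e_ss = 162.5.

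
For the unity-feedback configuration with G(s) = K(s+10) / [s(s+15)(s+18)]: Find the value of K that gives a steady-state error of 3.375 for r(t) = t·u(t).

G(s) has one factor of s in the denominator, so the system is type 1.
K_v = lim_{s→0} s·G(s) = K·10 / (15·18) = (1/27)·K.
e_ss = 1/K_v = 3.375 ⇒ K_v = 8/27 ⇒ K = (8/27)/(1/27) = 8.

8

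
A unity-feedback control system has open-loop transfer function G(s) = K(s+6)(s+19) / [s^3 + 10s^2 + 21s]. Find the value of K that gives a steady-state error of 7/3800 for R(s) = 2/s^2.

Factoring s from the denominator leaves a polynomial with constant term 21, so the system is type 1.
K_v = lim_{s→0} s·G(s) = K·6·19 / 21 = (38/7)·K.
e_ss = 2/K_v = 7/3800 ⇒ K_v = 7600/7 ⇒ K = (7600/7)/(38/7) = 200.

200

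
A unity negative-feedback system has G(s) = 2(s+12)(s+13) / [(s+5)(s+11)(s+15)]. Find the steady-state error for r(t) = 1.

275/379

System type = 0 (no poles at s=0).
K_p = lim_{s→0} G(s) = 2·12·13 / (5·11·15) = 104/275.
e_ss = 1/(1 + K_p) = 1/(379/275) = 275/379.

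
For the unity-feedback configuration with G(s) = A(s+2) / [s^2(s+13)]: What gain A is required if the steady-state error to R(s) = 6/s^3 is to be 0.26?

Two free integrators in G(s): this is a type 2 system.
K_a = lim_{s→0} s^2·G(s) = A·2 / (13) = (2/13)·A.
e_ss = 6/K_a = 0.26 ⇒ K_a = 300/13 ⇒ A = (300/13)/(2/13) = 150.

150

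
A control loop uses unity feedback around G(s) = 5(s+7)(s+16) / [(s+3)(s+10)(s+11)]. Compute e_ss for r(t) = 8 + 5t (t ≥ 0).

infinity

No free integrators in G(s): this is a type 0 system. By superposition:
  • 8: e_ss = 8/(1+K_p) with K_p=56/33 → 264/89.
  • 5t: a type-0 system cannot track it, e_ss → ∞.
The unbounded component dominates.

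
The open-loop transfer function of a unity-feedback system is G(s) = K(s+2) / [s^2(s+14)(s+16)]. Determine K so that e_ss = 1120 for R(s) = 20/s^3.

2

System type = 2 (two poles at s=0).
K_a = lim_{s→0} s^2·G(s) = K·2 / (14·16) = (1/112)·K.
e_ss = 20/K_a = 1120 ⇒ K_a = 1/56 ⇒ K = (1/56)/(1/112) = 2.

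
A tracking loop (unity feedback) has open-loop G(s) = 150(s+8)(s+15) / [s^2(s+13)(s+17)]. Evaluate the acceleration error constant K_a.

System type = 2 (two poles at s=0).
K_a = lim_{s→0} s^2·G(s) = 150·8·15 / (13·17) = 18000/221.

18000/221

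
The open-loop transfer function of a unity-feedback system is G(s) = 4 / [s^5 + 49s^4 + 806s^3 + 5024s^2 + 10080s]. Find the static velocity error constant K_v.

The denominator has no term below 10080s — 1 pole at s=0, type 1.
K_v = lim_{s→0} s·G(s) = 4 / 10080 = 1/2520.

1/2520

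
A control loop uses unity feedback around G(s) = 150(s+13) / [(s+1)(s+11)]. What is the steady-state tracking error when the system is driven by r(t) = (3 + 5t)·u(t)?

No free integrators in G(s): this is a type 0 system. Taking each input component in turn:
  • 3: e_ss = 3/(1+K_p) with K_p=1950/11 → 33/1961.
  • 5t: a type-0 system cannot track it, e_ss → ∞.
The unbounded component dominates.

infinity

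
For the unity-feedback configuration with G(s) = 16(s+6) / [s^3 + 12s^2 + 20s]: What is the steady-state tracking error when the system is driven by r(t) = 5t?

25/24

Factoring s from the denominator leaves a polynomial with constant term 20, so the system is type 1.
K_v = lim_{s→0} s·G(s) = 16·6 / 20 = 4.8.
e_ss = 5/K_v = 5/4.8 = 25/24.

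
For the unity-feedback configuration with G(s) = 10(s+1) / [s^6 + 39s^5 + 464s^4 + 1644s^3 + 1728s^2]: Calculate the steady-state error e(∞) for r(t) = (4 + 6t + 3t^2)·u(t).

1036.8

Factoring s^2 from the denominator leaves a polynomial with constant term 1728, so the system is type 2. By superposition:
  • 4: tracked with zero error.
  • 6t: tracked with zero error.
  • 3t^2: e_ss = 6/K_a with K_a=5/864 → 1036.8.
Total e_ss = 1036.8.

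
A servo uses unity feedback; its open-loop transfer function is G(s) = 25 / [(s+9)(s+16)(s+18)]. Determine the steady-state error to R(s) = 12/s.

G(s) has no factors of s in the denominator, so the system is type 0.
K_p = lim_{s→0} G(s) = 25 / (9·16·18) = 25/2592.
e_ss = 12/(1 + K_p) = 12/(2617/2592) = 31104/2617.

31104/2617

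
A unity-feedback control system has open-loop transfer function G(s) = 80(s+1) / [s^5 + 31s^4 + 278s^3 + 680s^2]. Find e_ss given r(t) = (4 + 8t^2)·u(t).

Factoring s^2 from the denominator leaves a polynomial with constant term 680, so the system is type 2. By superposition:
  • 4: tracked with zero error.
  • 8t^2: e_ss = 16/K_a with K_a=2/17 → 136.
Total e_ss = 136.

136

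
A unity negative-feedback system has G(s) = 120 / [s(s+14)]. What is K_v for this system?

System type = 1 (one pole at s=0).
K_v = lim_{s→0} s·G(s) = 120 / (14) = 60/7.

60/7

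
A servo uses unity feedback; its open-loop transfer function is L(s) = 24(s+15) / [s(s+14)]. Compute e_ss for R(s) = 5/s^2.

System type = 1 (one pole at s=0).
K_v = lim_{s→0} s·L(s) = 24·15 / (14) = 180/7.
e_ss = 5/K_v = 5/(180/7) = 7/36.

7/36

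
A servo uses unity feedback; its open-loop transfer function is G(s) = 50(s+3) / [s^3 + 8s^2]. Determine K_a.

Factoring s^2 from the denominator leaves a polynomial with constant term 8, so the system is type 2.
K_a = lim_{s→0} s^2·G(s) = 50·3 / 8 = 18.75.

18.75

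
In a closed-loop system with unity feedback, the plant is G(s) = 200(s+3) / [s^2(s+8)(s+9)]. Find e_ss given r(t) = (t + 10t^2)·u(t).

2.4

System type = 2 (two poles at s=0). Taking each input component in turn:
  • t: tracked with zero error.
  • 10t^2: e_ss = 20/K_a with K_a=25/3 → 2.4.
Total e_ss = 2.4.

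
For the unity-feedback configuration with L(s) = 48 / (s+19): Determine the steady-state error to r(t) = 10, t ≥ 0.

System type = 0 (no poles at s=0).
K_p = lim_{s→0} L(s) = 48 / (19) = 48/19.
e_ss = 10/(1 + K_p) = 10/(67/19) = 190/67.

190/67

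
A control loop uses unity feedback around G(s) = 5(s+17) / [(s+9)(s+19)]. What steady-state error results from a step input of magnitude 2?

The open loop has no poles at the origin → type 0 system.
K_p = lim_{s→0} G(s) = 5·17 / (9·19) = 85/171.
e_ss = 2/(1 + K_p) = 2/(256/171) = 171/128.

171/128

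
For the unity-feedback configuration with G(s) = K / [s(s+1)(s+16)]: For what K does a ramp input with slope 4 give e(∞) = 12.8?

The open loop has one pole at the origin → type 1 system.
K_v = lim_{s→0} s·G(s) = K / (1·16) = 0.0625·K.
e_ss = 4/K_v = 12.8 ⇒ K_v = 0.3125 ⇒ K = 0.3125/0.0625 = 5.

5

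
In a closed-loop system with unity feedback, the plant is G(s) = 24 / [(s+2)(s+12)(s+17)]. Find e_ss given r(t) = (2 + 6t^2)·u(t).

System type = 0 (no poles at s=0). By superposition:
  • 2: e_ss = 2/(1+K_p) with K_p=1/17 → 17/9.
  • 6t^2: a type-0 system cannot track it, e_ss → ∞.
The unbounded component dominates.

infinity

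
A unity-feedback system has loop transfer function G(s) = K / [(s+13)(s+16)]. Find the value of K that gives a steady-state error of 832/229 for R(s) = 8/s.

The open loop has no poles at the origin → type 0 system.
K_p = lim_{s→0} G(s) = K / (13·16) = (1/208)·K.
e_ss = 8/(1 + K_p) = 832/229 ⇒ 1 + (1/208)·K = 229/104 ⇒ K = 250.

250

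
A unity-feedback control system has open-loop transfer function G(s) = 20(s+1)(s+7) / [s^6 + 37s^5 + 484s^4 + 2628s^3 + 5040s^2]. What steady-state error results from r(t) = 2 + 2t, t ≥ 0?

Factoring s^2 from the denominator leaves a polynomial with constant term 5040, so the system is type 2. Taking each input component in turn:
  • 2: tracked with zero error.
  • 2t: tracked with zero error.
Total e_ss = 0.

0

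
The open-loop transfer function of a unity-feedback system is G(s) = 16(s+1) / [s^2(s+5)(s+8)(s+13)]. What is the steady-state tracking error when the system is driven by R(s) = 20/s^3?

The open loop has two poles at the origin → type 2 system.
K_a = lim_{s→0} s^2·G(s) = 16·1 / (5·8·13) = 2/65.
r(t) = 10t^2 gives R(s) = 20/s^3.
e_ss = 20/K_a = 20/(2/65) = 650.

650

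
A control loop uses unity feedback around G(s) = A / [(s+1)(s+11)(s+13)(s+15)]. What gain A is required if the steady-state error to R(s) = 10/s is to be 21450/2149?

4

The open loop has no poles at the origin → type 0 system.
K_p = lim_{s→0} G(s) = A / (1·11·13·15) = (1/2145)·A.
e_ss = 10/(1 + K_p) = 21450/2149 ⇒ 1 + (1/2145)·A = 2149/2145 ⇒ A = 4.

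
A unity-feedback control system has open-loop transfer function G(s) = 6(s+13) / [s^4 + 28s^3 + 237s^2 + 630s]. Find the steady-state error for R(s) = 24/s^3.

Lowest-order denominator term is 630s, so the open loop has 1 pole at the origin → type 1 system.
For a type-1 system K_a = 0, so e_ss to a parabolic input is unbounded.

infinity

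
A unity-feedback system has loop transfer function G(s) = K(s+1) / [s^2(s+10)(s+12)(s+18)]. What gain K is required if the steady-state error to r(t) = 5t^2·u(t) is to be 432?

Two free integrators in G(s): this is a type 2 system.
K_a = lim_{s→0} s^2·G(s) = K·1 / (10·12·18) = (1/2160)·K.
e_ss = 10/K_a = 432 ⇒ K_a = 5/216 ⇒ K = (5/216)/(1/2160) = 50.

50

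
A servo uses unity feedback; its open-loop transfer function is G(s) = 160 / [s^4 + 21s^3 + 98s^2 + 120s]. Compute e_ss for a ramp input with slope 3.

2.25

Factoring s from the denominator leaves a polynomial with constant term 120, so the system is type 1.
K_v = lim_{s→0} s·G(s) = 160 / 120 = 4/3.
e_ss = 3/K_v = 3/(4/3) = 2.25.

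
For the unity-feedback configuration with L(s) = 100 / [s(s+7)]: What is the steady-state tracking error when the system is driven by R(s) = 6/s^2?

0.42

One free integrator in L(s): this is a type 1 system.
K_v = lim_{s→0} s·L(s) = 100 / (7) = 100/7.
e_ss = 6/K_v = 6/(100/7) = 0.42.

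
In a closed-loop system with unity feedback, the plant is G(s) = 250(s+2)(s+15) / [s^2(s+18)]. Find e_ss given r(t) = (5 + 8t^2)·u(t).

G(s) has two factors of s in the denominator, so the system is type 2. By superposition:
  • 5: tracked with zero error.
  • 8t^2: e_ss = 16/K_a with K_a=1250/3 → 0.0384.
Total e_ss = 0.0384.

0.0384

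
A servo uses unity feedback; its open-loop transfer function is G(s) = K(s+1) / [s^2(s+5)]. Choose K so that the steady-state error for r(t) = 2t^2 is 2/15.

System type = 2 (two poles at s=0).
K_a = lim_{s→0} s^2·G(s) = K·1 / (5) = 0.2·K.
e_ss = 4/K_a = 2/15 ⇒ K_a = 30 ⇒ K = 30/0.2 = 150.

150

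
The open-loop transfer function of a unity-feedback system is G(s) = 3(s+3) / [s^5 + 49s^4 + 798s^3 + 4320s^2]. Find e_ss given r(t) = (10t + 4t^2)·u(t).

3840

Factoring s^2 from the denominator leaves a polynomial with constant term 4320, so the system is type 2. By superposition:
  • 10t: tracked with zero error.
  • 4t^2: e_ss = 8/K_a with K_a=1/480 → 3840.
Total e_ss = 3840.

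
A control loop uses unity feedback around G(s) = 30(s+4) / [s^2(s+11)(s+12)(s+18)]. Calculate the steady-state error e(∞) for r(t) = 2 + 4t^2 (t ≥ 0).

The open loop has two poles at the origin → type 2 system. By superposition:
  • 2: tracked with zero error.
  • 4t^2: e_ss = 8/K_a with K_a=5/99 → 158.4.
Total e_ss = 158.4.

158.4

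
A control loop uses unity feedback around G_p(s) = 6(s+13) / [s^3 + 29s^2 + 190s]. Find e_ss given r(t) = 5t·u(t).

Factoring s from the denominator leaves a polynomial with constant term 190, so the system is type 1.
K_v = lim_{s→0} s·G_p(s) = 6·13 / 190 = 39/95.
e_ss = 5/K_v = 5/(39/95) = 475/39.

475/39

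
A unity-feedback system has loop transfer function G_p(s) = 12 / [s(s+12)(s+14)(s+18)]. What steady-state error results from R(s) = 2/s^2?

504

G_p(s) has one factor of s in the denominator, so the system is type 1.
K_v = lim_{s→0} s·G_p(s) = 12 / (12·14·18) = 1/252.
e_ss = 2/K_v = 2/(1/252) = 504.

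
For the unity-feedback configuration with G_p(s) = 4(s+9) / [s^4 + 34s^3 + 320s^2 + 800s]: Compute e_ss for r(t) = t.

200/9

The denominator has no term below 800s — 1 pole at s=0, type 1.
K_v = lim_{s→0} s·G_p(s) = 4·9 / 800 = 0.045.
e_ss = 1/K_v = 1/0.045 = 200/9.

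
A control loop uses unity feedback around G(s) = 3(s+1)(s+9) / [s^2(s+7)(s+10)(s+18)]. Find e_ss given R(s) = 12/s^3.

Two free integrators in G(s): this is a type 2 system.
K_a = lim_{s→0} s^2·G(s) = 3·1·9 / (7·10·18) = 3/140.
r(t) = 6t^2 gives R(s) = 12/s^3.
e_ss = 12/K_a = 12/(3/140) = 560.

560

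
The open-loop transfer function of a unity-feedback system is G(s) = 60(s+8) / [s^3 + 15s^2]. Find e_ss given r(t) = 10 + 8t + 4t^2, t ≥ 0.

Factoring s^2 from the denominator leaves a polynomial with constant term 15, so the system is type 2. Taking each input component in turn:
  • 10: tracked with zero error.
  • 8t: tracked with zero error.
  • 4t^2: e_ss = 8/K_a with K_a=32 → 0.25.
Total e_ss = 0.25.

0.25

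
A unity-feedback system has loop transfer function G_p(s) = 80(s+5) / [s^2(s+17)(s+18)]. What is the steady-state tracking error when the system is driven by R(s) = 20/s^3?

G_p(s) has two factors of s in the denominator, so the system is type 2.
K_a = lim_{s→0} s^2·G_p(s) = 80·5 / (17·18) = 200/153.
r(t) = 10t^2 gives R(s) = 20/s^3.
e_ss = 20/K_a = 20/(200/153) = 15.3.

15.3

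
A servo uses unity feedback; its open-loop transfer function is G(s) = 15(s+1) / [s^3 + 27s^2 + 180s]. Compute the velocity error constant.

Lowest-order denominator term is 180s, so the open loop has 1 pole at the origin → type 1 system.
K_v = lim_{s→0} s·G(s) = 15·1 / 180 = 1/12.

1/12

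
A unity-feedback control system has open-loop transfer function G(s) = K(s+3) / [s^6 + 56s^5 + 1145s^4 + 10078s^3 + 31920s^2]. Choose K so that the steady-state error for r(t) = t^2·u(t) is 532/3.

120

Lowest-order denominator term is 31920s^2, so the open loop has 2 poles at the origin → type 2 system.
K_a = lim_{s→0} s^2·G(s) = K·3 / 31920 = (1/10640)·K.
e_ss = 2/K_a = 532/3 ⇒ K_a = 3/266 ⇒ K = (3/266)/(1/10640) = 120.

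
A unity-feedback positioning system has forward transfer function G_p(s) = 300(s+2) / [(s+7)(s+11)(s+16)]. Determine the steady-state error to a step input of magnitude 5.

The open loop has no poles at the origin → type 0 system.
K_p = lim_{s→0} G_p(s) = 300·2 / (7·11·16) = 75/154.
e_ss = 5/(1 + K_p) = 5/(229/154) = 770/229.

770/229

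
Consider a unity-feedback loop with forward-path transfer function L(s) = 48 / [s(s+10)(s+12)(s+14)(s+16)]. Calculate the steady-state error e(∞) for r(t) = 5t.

2800

The open loop has one pole at the origin → type 1 system.
K_v = lim_{s→0} s·L(s) = 48 / (10·12·14·16) = 1/560.
e_ss = 5/K_v = 5/(1/560) = 2800.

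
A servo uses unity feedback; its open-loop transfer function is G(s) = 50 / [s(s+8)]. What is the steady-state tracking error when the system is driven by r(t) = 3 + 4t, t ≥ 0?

0.64

One free integrator in G(s): this is a type 1 system. Treating each term separately:
  • 3: tracked with zero error.
  • 4t: e_ss = 4/K_v with K_v=6.25 → 0.64.
Total e_ss = 0.64.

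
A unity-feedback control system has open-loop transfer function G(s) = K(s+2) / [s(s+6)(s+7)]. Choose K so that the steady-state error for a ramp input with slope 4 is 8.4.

One free integrator in G(s): this is a type 1 system.
K_v = lim_{s→0} s·G(s) = K·2 / (6·7) = (1/21)·K.
e_ss = 4/K_v = 8.4 ⇒ K_v = 10/21 ⇒ K = (10/21)/(1/21) = 10.

10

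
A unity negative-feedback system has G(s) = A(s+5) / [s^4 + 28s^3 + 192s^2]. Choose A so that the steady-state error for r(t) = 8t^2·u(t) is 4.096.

150

Lowest-order denominator term is 192s^2, so the open loop has 2 poles at the origin → type 2 system.
K_a = lim_{s→0} s^2·G(s) = A·5 / 192 = (5/192)·A.
e_ss = 16/K_a = 4.096 ⇒ K_a = 125/32 ⇒ A = (125/32)/(5/192) = 150.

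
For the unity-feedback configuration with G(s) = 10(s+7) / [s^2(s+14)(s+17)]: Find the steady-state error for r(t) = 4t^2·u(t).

Two free integrators in G(s): this is a type 2 system.
K_a = lim_{s→0} s^2·G(s) = 10·7 / (14·17) = 5/17.
r(t) = 4t^2 gives R(s) = 8/s^3.
e_ss = 8/K_a = 8/(5/17) = 27.2.

27.2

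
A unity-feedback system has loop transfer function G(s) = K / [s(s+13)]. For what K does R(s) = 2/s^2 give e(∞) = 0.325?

One free integrator in G(s): this is a type 1 system.
K_v = lim_{s→0} s·G(s) = K / (13) = (1/13)·K.
e_ss = 2/K_v = 0.325 ⇒ K_v = 80/13 ⇒ K = (80/13)/(1/13) = 80.

80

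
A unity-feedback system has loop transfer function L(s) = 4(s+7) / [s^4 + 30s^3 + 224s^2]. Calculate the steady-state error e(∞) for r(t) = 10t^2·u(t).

160

The denominator has no term below 224s^2 — 2 poles at s=0, type 2.
K_a = lim_{s→0} s^2·L(s) = 4·7 / 224 = 0.125.
r(t) = 10t^2 gives R(s) = 20/s^3.
e_ss = 20/K_a = 20/0.125 = 160.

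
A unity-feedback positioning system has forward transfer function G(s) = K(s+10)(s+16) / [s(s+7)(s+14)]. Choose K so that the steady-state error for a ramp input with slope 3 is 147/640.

8

System type = 1 (one pole at s=0).
K_v = lim_{s→0} s·G(s) = K·10·16 / (7·14) = (80/49)·K.
e_ss = 3/K_v = 147/640 ⇒ K_v = 640/49 ⇒ K = (640/49)/(80/49) = 8.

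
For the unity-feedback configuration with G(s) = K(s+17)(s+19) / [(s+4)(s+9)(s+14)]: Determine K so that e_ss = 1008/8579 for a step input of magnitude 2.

The open loop has no poles at the origin → type 0 system.
K_p = lim_{s→0} G(s) = K·17·19 / (4·9·14) = (323/504)·K.
e_ss = 2/(1 + K_p) = 1008/8579 ⇒ 1 + (323/504)·K = 8579/504 ⇒ K = 25.

25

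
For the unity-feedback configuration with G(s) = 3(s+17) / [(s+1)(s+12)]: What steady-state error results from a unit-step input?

4/21

No free integrators in G(s): this is a type 0 system.
K_p = lim_{s→0} G(s) = 3·17 / (1·12) = 4.25.
e_ss = 1/(1 + K_p) = 1/5.25 = 4/21.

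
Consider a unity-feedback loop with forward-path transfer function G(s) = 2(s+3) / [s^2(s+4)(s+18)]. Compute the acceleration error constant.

1/12

Two free integrators in G(s): this is a type 2 system.
K_a = lim_{s→0} s^2·G(s) = 2·3 / (4·18) = 1/12.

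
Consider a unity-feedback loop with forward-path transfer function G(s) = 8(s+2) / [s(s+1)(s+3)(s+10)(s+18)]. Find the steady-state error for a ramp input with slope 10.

337.5

G(s) has one factor of s in the denominator, so the system is type 1.
K_v = lim_{s→0} s·G(s) = 8·2 / (1·3·10·18) = 4/135.
e_ss = 10/K_v = 10/(4/135) = 337.5.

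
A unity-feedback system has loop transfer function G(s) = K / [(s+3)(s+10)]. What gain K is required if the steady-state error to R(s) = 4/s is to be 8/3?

15

The open loop has no poles at the origin → type 0 system.
K_p = lim_{s→0} G(s) = K / (3·10) = (1/30)·K.
e_ss = 4/(1 + K_p) = 8/3 ⇒ 1 + (1/30)·K = 1.5 ⇒ K = 15.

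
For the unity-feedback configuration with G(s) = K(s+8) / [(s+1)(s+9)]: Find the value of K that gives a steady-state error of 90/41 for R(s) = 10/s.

4

No free integrators in G(s): this is a type 0 system.
K_p = lim_{s→0} G(s) = K·8 / (1·9) = (8/9)·K.
e_ss = 10/(1 + K_p) = 90/41 ⇒ 1 + (8/9)·K = 41/9 ⇒ K = 4.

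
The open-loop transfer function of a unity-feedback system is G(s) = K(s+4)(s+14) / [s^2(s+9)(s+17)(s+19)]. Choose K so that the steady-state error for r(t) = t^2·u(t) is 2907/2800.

100

System type = 2 (two poles at s=0).
K_a = lim_{s→0} s^2·G(s) = K·4·14 / (9·17·19) = (56/2907)·K.
e_ss = 2/K_a = 2907/2800 ⇒ K_a = 5600/2907 ⇒ K = (5600/2907)/(56/2907) = 100.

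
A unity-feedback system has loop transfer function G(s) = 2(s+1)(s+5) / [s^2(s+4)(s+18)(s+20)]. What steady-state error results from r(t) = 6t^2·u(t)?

1728

The open loop has two poles at the origin → type 2 system.
K_a = lim_{s→0} s^2·G(s) = 2·1·5 / (4·18·20) = 1/144.
r(t) = 6t^2 gives R(s) = 12/s^3.
e_ss = 12/K_a = 12/(1/144) = 1728.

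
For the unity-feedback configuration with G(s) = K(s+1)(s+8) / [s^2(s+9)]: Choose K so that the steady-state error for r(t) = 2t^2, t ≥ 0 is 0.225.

G(s) has two factors of s in the denominator, so the system is type 2.
K_a = lim_{s→0} s^2·G(s) = K·1·8 / (9) = (8/9)·K.
e_ss = 4/K_a = 0.225 ⇒ K_a = 160/9 ⇒ K = (160/9)/(8/9) = 20.

20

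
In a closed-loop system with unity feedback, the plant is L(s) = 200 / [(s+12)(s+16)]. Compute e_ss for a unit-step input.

24/49

L(s) has no factors of s in the denominator, so the system is type 0.
K_p = lim_{s→0} L(s) = 200 / (12·16) = 25/24.
e_ss = 1/(1 + K_p) = 1/(49/24) = 24/49.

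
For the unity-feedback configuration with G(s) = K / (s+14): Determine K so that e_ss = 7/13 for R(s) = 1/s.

G(s) has no factors of s in the denominator, so the system is type 0.
K_p = lim_{s→0} G(s) = K / (14) = (1/14)·K.
e_ss = 1/(1 + K_p) = 7/13 ⇒ 1 + (1/14)·K = 13/7 ⇒ K = 12.

12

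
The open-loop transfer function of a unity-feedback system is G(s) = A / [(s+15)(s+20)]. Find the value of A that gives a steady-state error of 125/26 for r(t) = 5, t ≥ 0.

System type = 0 (no poles at s=0).
K_p = lim_{s→0} G(s) = A / (15·20) = (1/300)·A.
e_ss = 5/(1 + K_p) = 125/26 ⇒ 1 + (1/300)·A = 1.04 ⇒ A = 12.

12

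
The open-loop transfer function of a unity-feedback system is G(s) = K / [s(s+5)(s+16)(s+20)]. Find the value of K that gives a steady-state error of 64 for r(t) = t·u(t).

System type = 1 (one pole at s=0).
K_v = lim_{s→0} s·G(s) = K / (5·16·20) = (1/1600)·K.
e_ss = 1/K_v = 64 ⇒ K_v = 1/64 ⇒ K = (1/64)/(1/1600) = 25.

25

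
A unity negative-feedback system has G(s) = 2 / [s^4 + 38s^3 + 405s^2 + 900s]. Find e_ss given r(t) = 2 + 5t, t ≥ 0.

Factoring s from the denominator leaves a polynomial with constant term 900, so the system is type 1. Taking each input component in turn:
  • 2: tracked with zero error.
  • 5t: e_ss = 5/K_v with K_v=1/450 → 2250.
Total e_ss = 2250.

2250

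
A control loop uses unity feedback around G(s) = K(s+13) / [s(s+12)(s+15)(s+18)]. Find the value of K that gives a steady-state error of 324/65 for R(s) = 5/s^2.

The open loop has one pole at the origin → type 1 system.
K_v = lim_{s→0} s·G(s) = K·13 / (12·15·18) = (13/3240)·K.
e_ss = 5/K_v = 324/65 ⇒ K_v = 325/324 ⇒ K = (325/324)/(13/3240) = 250.

250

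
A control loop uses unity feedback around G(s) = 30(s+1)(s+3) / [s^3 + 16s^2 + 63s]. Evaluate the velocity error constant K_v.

10/7

Lowest-order denominator term is 63s, so the open loop has 1 pole at the origin → type 1 system.
K_v = lim_{s→0} s·G(s) = 30·1·3 / 63 = 10/7.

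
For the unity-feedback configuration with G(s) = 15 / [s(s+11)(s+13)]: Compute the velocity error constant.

One free integrator in G(s): this is a type 1 system.
K_v = lim_{s→0} s·G(s) = 15 / (11·13) = 15/143.

15/143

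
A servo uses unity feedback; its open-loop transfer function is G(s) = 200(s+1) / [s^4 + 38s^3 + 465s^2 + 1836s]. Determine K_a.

0

Lowest-order denominator term is 1836s, so the open loop has 1 pole at the origin → type 1 system.
K_a = lim_{s→0} s^2·G(s) = 0 (the extra factor of s kills the finite limit).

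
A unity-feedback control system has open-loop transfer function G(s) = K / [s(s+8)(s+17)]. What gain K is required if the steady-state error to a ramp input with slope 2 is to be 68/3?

System type = 1 (one pole at s=0).
K_v = lim_{s→0} s·G(s) = K / (8·17) = (1/136)·K.
e_ss = 2/K_v = 68/3 ⇒ K_v = 3/34 ⇒ K = (3/34)/(1/136) = 12.

12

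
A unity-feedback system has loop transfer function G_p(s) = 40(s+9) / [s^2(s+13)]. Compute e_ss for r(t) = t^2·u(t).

13/180

G_p(s) has two factors of s in the denominator, so the system is type 2.
K_a = lim_{s→0} s^2·G_p(s) = 40·9 / (13) = 360/13.
r(t) = t^2 gives R(s) = 2/s^3.
e_ss = 2/K_a = 2/(360/13) = 13/180.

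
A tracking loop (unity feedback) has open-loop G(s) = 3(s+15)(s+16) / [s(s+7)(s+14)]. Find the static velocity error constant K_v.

System type = 1 (one pole at s=0).
K_v = lim_{s→0} s·G(s) = 3·15·16 / (7·14) = 360/49.

360/49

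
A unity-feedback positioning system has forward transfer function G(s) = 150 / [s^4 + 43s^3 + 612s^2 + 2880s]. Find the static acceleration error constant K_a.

Factoring s from the denominator leaves a polynomial with constant term 2880, so the system is type 1.
K_a = lim_{s→0} s^2·G(s) = 0 (the extra factor of s kills the finite limit).

0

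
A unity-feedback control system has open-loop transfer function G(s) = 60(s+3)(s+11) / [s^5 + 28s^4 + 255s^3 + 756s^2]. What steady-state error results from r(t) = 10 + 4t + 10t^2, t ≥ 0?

Lowest-order denominator term is 756s^2, so the open loop has 2 poles at the origin → type 2 system. Taking each input component in turn:
  • 10: tracked with zero error.
  • 4t: tracked with zero error.
  • 10t^2: e_ss = 20/K_a with K_a=55/21 → 84/11.
Total e_ss = 84/11.

84/11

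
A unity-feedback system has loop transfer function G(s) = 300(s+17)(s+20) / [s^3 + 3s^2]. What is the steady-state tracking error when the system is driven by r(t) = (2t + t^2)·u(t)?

Lowest-order denominator term is 3s^2, so the open loop has 2 poles at the origin → type 2 system. Treating each term separately:
  • 2t: tracked with zero error.
  • t^2: e_ss = 2/K_a with K_a=34000 → 1/17000.
Total e_ss = 1/17000.

1/17000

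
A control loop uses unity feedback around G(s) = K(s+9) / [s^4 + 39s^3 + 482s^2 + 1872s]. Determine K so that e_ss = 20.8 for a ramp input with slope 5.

50

The denominator has no term below 1872s — 1 pole at s=0, type 1.
K_v = lim_{s→0} s·G(s) = K·9 / 1872 = (1/208)·K.
e_ss = 5/K_v = 20.8 ⇒ K_v = 25/104 ⇒ K = (25/104)/(1/208) = 50.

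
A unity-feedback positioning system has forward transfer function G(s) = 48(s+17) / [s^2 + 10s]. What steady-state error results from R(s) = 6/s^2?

Lowest-order denominator term is 10s, so the open loop has 1 pole at the origin → type 1 system.
K_v = lim_{s→0} s·G(s) = 48·17 / 10 = 81.6.
e_ss = 6/K_v = 6/81.6 = 5/68.

5/68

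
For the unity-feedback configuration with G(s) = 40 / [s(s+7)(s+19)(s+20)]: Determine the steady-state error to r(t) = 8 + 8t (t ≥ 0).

The open loop has one pole at the origin → type 1 system. Treating each term separately:
  • 8: tracked with zero error.
  • 8t: e_ss = 8/K_v with K_v=2/133 → 532.
Total e_ss = 532.

532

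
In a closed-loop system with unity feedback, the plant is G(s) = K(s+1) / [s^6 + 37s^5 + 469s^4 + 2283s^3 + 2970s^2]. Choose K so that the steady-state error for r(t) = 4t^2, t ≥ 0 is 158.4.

The denominator has no term below 2970s^2 — 2 poles at s=0, type 2.
K_a = lim_{s→0} s^2·G(s) = K·1 / 2970 = (1/2970)·K.
e_ss = 8/K_a = 158.4 ⇒ K_a = 5/99 ⇒ K = (5/99)/(1/2970) = 150.

150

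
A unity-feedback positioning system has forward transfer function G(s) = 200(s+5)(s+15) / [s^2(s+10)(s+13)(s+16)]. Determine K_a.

375/52

Two free integrators in G(s): this is a type 2 system.
K_a = lim_{s→0} s^2·G(s) = 200·5·15 / (10·13·16) = 375/52.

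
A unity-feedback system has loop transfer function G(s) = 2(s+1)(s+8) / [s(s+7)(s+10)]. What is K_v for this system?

8/35

System type = 1 (one pole at s=0).
K_v = lim_{s→0} s·G(s) = 2·1·8 / (7·10) = 8/35.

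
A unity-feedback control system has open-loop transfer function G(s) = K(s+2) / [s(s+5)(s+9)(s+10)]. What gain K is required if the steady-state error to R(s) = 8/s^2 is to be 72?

The open loop has one pole at the origin → type 1 system.
K_v = lim_{s→0} s·G(s) = K·2 / (5·9·10) = (1/225)·K.
e_ss = 8/K_v = 72 ⇒ K_v = 1/9 ⇒ K = (1/9)/(1/225) = 25.

25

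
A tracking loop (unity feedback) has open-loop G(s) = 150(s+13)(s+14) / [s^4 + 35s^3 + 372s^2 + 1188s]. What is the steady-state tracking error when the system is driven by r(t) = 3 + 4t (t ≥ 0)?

Lowest-order denominator term is 1188s, so the open loop has 1 pole at the origin → type 1 system. Taking each input component in turn:
  • 3: tracked with zero error.
  • 4t: e_ss = 4/K_v with K_v=2275/99 → 396/2275.
Total e_ss = 396/2275.

396/2275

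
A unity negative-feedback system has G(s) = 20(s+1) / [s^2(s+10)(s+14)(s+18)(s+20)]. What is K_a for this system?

1/2520

System type = 2 (two poles at s=0).
K_a = lim_{s→0} s^2·G(s) = 20·1 / (10·14·18·20) = 1/2520.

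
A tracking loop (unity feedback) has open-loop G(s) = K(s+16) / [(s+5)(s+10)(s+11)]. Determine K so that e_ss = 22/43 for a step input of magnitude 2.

100

System type = 0 (no poles at s=0).
K_p = lim_{s→0} G(s) = K·16 / (5·10·11) = (8/275)·K.
e_ss = 2/(1 + K_p) = 22/43 ⇒ 1 + (8/275)·K = 43/11 ⇒ K = 100.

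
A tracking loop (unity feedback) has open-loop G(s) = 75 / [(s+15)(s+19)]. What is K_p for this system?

System type = 0 (no poles at s=0).
K_p = lim_{s→0} G(s) = 75 / (15·19) = 5/19.

5/19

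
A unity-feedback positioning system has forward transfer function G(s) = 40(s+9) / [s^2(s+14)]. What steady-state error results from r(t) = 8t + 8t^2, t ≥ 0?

28/45

G(s) has two factors of s in the denominator, so the system is type 2. Treating each term separately:
  • 8t: tracked with zero error.
  • 8t^2: e_ss = 16/K_a with K_a=180/7 → 28/45.
Total e_ss = 28/45.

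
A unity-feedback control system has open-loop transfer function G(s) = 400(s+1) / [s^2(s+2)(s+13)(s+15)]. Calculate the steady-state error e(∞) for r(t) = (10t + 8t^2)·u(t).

The open loop has two poles at the origin → type 2 system. Treating each term separately:
  • 10t: tracked with zero error.
  • 8t^2: e_ss = 16/K_a with K_a=40/39 → 15.6.
Total e_ss = 15.6.

15.6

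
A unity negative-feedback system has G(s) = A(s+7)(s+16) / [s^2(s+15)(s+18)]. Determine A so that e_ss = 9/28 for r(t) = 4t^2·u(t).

60

System type = 2 (two poles at s=0).
K_a = lim_{s→0} s^2·G(s) = A·7·16 / (15·18) = (56/135)·A.
e_ss = 8/K_a = 9/28 ⇒ K_a = 224/9 ⇒ A = (224/9)/(56/135) = 60.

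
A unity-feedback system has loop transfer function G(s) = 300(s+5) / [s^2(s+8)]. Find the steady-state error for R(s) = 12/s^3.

0.064

Two free integrators in G(s): this is a type 2 system.
K_a = lim_{s→0} s^2·G(s) = 300·5 / (8) = 187.5.
r(t) = 6t^2 gives R(s) = 12/s^3.
e_ss = 12/K_a = 12/187.5 = 0.064.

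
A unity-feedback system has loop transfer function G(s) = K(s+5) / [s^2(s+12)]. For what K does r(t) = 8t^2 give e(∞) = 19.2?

2

G(s) has two factors of s in the denominator, so the system is type 2.
K_a = lim_{s→0} s^2·G(s) = K·5 / (12) = (5/12)·K.
e_ss = 16/K_a = 19.2 ⇒ K_a = 5/6 ⇒ K = (5/6)/(5/12) = 2.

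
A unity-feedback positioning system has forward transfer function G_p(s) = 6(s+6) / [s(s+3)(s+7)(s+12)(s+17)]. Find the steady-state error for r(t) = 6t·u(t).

714

The open loop has one pole at the origin → type 1 system.
K_v = lim_{s→0} s·G_p(s) = 6·6 / (3·7·12·17) = 1/119.
e_ss = 6/K_v = 6/(1/119) = 714.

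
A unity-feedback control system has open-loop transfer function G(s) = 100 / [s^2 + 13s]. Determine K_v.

Factoring s from the denominator leaves a polynomial with constant term 13, so the system is type 1.
K_v = lim_{s→0} s·G(s) = 100 / 13 = 100/13.

100/13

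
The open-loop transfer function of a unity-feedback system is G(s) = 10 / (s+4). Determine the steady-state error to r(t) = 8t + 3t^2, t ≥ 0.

No free integrators in G(s): this is a type 0 system. Treating each term separately:
  • 8t: a type-0 system cannot track it, e_ss → ∞.
  • 3t^2: a type-0 system cannot track it, e_ss → ∞.
The unbounded component dominates.

infinity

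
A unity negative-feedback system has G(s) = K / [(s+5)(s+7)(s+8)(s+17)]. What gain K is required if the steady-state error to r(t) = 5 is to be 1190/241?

60

The open loop has no poles at the origin → type 0 system.
K_p = lim_{s→0} G(s) = K / (5·7·8·17) = (1/4760)·K.
e_ss = 5/(1 + K_p) = 1190/241 ⇒ 1 + (1/4760)·K = 241/238 ⇒ K = 60.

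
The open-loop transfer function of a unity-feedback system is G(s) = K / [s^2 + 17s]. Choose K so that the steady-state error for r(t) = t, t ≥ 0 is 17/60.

60

Factoring s from the denominator leaves a polynomial with constant term 17, so the system is type 1.
K_v = lim_{s→0} s·G(s) = K / 17 = (1/17)·K.
e_ss = 1/K_v = 17/60 ⇒ K_v = 60/17 ⇒ K = (60/17)/(1/17) = 60.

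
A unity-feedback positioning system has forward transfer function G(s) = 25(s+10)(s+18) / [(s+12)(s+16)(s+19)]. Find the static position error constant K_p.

The open loop has no poles at the origin → type 0 system.
K_p = lim_{s→0} G(s) = 25·10·18 / (12·16·19) = 375/304.

375/304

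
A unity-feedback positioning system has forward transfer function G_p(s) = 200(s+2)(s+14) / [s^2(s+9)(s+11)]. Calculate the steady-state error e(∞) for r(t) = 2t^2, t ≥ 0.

99/1400

Two free integrators in G_p(s): this is a type 2 system.
K_a = lim_{s→0} s^2·G_p(s) = 200·2·14 / (9·11) = 5600/99.
r(t) = 2t^2 gives R(s) = 4/s^3.
e_ss = 4/K_a = 4/(5600/99) = 99/1400.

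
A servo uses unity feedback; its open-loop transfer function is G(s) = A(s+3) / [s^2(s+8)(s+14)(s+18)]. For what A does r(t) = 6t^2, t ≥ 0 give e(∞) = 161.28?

50

The open loop has two poles at the origin → type 2 system.
K_a = lim_{s→0} s^2·G(s) = A·3 / (8·14·18) = (1/672)·A.
e_ss = 12/K_a = 161.28 ⇒ K_a = 25/336 ⇒ A = (25/336)/(1/672) = 50.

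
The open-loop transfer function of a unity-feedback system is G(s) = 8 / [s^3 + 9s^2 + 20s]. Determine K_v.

Lowest-order denominator term is 20s, so the open loop has 1 pole at the origin → type 1 system.
K_v = lim_{s→0} s·G(s) = 8 / 20 = 0.4.

0.4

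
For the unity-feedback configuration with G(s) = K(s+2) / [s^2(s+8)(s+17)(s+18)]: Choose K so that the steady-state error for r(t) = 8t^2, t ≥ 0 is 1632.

G(s) has two factors of s in the denominator, so the system is type 2.
K_a = lim_{s→0} s^2·G(s) = K·2 / (8·17·18) = (1/1224)·K.
e_ss = 16/K_a = 1632 ⇒ K_a = 1/102 ⇒ K = (1/102)/(1/1224) = 12.

12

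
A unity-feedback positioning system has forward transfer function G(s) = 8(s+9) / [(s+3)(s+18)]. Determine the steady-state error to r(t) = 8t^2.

infinity

No free integrators in G(s): this is a type 0 system.
For a type-0 system K_a = 0, so e_ss to a parabolic input is unbounded.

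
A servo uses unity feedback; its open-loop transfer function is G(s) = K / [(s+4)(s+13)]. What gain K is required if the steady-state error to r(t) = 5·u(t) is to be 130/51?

System type = 0 (no poles at s=0).
K_p = lim_{s→0} G(s) = K / (4·13) = (1/52)·K.
e_ss = 5/(1 + K_p) = 130/51 ⇒ 1 + (1/52)·K = 51/26 ⇒ K = 50.

50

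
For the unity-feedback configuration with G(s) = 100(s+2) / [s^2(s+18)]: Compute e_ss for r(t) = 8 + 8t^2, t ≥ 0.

1.44

G(s) has two factors of s in the denominator, so the system is type 2. Taking each input component in turn:
  • 8: tracked with zero error.
  • 8t^2: e_ss = 16/K_a with K_a=100/9 → 1.44.
Total e_ss = 1.44.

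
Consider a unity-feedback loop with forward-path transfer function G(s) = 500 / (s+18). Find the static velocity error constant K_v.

System type = 0 (no poles at s=0).
K_v = lim_{s→0} s·G(s) = 0 (the extra factor of s kills the finite limit).

0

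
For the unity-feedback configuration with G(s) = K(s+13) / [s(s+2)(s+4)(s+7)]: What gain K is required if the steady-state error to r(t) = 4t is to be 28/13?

System type = 1 (one pole at s=0).
K_v = lim_{s→0} s·G(s) = K·13 / (2·4·7) = (13/56)·K.
e_ss = 4/K_v = 28/13 ⇒ K_v = 13/7 ⇒ K = (13/7)/(13/56) = 8.

8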